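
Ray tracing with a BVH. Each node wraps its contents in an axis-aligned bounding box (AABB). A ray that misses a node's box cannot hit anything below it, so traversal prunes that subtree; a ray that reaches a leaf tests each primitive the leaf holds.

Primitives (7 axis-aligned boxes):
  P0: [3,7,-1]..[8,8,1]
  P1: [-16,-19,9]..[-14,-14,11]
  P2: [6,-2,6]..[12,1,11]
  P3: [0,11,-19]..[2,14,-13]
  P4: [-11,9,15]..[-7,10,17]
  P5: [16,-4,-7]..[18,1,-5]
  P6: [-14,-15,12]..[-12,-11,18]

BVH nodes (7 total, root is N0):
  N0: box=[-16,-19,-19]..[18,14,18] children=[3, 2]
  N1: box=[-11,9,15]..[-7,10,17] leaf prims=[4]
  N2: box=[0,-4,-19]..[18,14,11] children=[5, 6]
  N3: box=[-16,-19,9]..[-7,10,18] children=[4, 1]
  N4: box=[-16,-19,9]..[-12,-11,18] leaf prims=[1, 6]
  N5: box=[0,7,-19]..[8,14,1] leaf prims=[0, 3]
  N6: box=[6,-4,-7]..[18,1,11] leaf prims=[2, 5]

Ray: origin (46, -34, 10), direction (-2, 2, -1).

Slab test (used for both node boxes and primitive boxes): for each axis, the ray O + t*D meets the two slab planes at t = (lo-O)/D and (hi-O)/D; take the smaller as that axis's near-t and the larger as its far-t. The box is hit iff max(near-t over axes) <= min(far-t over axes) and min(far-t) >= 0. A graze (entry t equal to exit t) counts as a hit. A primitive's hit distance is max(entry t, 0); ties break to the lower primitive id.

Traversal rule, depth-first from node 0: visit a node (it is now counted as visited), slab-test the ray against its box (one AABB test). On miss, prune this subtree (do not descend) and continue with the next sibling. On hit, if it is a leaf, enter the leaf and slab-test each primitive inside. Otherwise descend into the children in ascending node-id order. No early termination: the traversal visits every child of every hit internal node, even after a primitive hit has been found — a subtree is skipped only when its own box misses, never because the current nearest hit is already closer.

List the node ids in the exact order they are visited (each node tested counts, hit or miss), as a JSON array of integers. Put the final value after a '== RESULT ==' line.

Walk:
N0 x:[14,31] y:[15/2,24] z:[-8,29] -> hit [14,24], descend [2, 3]
  N2 x:[14,23] y:[15,24] z:[-1,29] -> hit [15,23], descend [5, 6]
    N5 x:[19,23] y:[41/2,24] z:[9,29] -> hit [41/2,23] leaf, test {P0(miss), P3@t=23}
    N6 x:[14,20] y:[15,35/2] z:[-1,17] -> hit [15,17] leaf, test {P2(miss), P5@t=15}
  N3 x:[53/2,31] y:[15/2,22] z:[-8,1] -> miss, prune

Visited [0, 2, 5, 6, 3]. Tests: 5 box, 2 leaf. Nearest: P5.

== RESULT ==
[0, 2, 5, 6, 3]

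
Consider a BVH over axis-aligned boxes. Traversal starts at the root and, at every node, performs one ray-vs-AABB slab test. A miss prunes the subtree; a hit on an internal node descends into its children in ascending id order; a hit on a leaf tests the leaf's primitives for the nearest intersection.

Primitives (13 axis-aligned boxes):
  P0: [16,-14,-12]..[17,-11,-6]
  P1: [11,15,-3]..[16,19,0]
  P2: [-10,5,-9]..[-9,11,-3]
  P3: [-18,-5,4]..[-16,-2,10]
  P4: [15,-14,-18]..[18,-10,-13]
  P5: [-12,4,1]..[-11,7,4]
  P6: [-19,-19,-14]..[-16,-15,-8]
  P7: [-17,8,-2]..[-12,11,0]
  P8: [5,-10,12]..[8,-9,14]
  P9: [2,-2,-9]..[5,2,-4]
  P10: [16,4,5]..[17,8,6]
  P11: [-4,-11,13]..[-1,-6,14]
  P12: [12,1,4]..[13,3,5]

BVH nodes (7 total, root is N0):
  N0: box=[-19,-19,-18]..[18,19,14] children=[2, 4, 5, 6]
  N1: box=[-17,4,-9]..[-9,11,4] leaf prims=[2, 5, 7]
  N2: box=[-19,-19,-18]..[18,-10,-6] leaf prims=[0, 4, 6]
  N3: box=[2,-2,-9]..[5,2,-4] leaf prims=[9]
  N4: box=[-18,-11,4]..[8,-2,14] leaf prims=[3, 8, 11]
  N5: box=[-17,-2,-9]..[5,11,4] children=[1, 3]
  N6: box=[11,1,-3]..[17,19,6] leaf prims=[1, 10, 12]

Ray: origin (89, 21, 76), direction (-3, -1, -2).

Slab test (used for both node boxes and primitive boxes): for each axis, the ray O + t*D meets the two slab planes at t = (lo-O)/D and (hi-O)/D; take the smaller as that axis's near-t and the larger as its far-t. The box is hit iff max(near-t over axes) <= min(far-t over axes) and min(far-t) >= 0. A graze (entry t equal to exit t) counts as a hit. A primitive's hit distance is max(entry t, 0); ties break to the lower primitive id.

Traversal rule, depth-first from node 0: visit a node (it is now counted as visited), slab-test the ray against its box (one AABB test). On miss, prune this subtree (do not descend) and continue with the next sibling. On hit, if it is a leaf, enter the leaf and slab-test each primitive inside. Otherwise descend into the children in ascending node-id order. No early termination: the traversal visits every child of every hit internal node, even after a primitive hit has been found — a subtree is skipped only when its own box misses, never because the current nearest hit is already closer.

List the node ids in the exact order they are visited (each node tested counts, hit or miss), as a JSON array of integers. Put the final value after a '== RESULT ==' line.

Traverse from the root:
N0 x:[71/3,36] y:[2,40] z:[31,47] -> hit [31,36], descend [2, 4, 5, 6]
  N2 x:[71/3,36] y:[31,40] z:[41,47] -> miss, prune
  N4 x:[27,107/3] y:[23,32] z:[31,36] -> hit [31,32] leaf, test {P3(miss), P8(miss), P11@t=31}
  N5 x:[28,106/3] y:[10,23] z:[36,85/2] -> miss, prune
  N6 x:[24,26] y:[2,20] z:[35,79/2] -> miss, prune

Summary -> nodes [0, 2, 4, 5, 6]; box-tests=5; leaf-entries=1; first=P11

== RESULT ==
[0, 2, 4, 5, 6]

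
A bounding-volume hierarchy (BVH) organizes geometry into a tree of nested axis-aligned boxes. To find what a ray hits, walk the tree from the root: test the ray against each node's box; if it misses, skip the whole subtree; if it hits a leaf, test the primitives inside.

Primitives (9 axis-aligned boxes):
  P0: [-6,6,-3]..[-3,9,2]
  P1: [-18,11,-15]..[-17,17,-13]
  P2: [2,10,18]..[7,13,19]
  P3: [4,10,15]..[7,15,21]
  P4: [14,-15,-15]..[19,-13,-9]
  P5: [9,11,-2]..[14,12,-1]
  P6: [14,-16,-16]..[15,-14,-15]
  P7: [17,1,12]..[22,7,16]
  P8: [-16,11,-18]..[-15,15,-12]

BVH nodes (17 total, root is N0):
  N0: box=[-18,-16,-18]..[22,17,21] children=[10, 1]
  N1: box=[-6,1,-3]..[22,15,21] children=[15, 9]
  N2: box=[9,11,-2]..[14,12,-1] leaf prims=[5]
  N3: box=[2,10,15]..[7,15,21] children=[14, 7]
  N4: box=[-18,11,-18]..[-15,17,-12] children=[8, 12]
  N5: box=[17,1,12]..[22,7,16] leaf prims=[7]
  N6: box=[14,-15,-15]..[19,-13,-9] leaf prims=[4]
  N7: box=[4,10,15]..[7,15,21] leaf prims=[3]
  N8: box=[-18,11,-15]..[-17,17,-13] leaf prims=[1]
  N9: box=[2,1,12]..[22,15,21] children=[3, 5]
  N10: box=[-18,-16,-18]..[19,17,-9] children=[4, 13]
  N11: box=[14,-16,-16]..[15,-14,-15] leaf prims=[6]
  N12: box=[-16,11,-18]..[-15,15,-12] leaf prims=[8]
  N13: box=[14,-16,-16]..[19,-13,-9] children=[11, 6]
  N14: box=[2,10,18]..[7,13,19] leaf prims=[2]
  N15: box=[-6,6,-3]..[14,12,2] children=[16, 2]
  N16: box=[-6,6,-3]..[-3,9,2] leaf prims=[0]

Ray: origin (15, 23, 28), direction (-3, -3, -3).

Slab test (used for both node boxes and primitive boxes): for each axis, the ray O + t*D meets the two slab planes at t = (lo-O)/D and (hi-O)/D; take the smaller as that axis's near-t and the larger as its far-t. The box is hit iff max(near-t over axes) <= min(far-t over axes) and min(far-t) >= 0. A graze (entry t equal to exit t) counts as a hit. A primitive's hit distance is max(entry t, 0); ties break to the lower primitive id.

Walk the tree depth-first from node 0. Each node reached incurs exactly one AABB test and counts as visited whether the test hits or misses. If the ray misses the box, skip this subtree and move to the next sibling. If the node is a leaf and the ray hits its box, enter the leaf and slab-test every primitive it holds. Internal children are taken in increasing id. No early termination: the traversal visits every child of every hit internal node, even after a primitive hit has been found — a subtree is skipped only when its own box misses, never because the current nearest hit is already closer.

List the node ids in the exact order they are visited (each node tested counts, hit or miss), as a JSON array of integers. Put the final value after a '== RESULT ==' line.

Walk:
N0 x:[-7/3,11] y:[2,13] z:[7/3,46/3] -> hit [7/3,11], descend [1, 10]
  N1 x:[-7/3,7] y:[8/3,22/3] z:[7/3,31/3] -> hit [8/3,7], descend [9, 15]
    N9 x:[-7/3,13/3] y:[8/3,22/3] z:[7/3,16/3] -> hit [8/3,13/3], descend [3, 5]
      N3 x:[8/3,13/3] y:[8/3,13/3] z:[7/3,13/3] -> hit [8/3,13/3], descend [7, 14]
        N7 x:[8/3,11/3] y:[8/3,13/3] z:[7/3,13/3] -> hit [8/3,11/3] leaf, test {P3@t=8/3}
        N14 x:[8/3,13/3] y:[10/3,13/3] z:[3,10/3] -> hit [10/3,10/3] leaf, test {P2@t=10/3}
      N5 x:[-7/3,-2/3] y:[16/3,22/3] z:[4,16/3] -> miss, prune
    N15 x:[1/3,7] y:[11/3,17/3] z:[26/3,31/3] -> miss, prune
  N10 x:[-4/3,11] y:[2,13] z:[37/3,46/3] -> miss, prune

Visited [0, 1, 9, 3, 7, 14, 5, 15, 10]. Tests: 9 box, 2 leaf. Nearest: P3.

== RESULT ==
[0, 1, 9, 3, 7, 14, 5, 15, 10]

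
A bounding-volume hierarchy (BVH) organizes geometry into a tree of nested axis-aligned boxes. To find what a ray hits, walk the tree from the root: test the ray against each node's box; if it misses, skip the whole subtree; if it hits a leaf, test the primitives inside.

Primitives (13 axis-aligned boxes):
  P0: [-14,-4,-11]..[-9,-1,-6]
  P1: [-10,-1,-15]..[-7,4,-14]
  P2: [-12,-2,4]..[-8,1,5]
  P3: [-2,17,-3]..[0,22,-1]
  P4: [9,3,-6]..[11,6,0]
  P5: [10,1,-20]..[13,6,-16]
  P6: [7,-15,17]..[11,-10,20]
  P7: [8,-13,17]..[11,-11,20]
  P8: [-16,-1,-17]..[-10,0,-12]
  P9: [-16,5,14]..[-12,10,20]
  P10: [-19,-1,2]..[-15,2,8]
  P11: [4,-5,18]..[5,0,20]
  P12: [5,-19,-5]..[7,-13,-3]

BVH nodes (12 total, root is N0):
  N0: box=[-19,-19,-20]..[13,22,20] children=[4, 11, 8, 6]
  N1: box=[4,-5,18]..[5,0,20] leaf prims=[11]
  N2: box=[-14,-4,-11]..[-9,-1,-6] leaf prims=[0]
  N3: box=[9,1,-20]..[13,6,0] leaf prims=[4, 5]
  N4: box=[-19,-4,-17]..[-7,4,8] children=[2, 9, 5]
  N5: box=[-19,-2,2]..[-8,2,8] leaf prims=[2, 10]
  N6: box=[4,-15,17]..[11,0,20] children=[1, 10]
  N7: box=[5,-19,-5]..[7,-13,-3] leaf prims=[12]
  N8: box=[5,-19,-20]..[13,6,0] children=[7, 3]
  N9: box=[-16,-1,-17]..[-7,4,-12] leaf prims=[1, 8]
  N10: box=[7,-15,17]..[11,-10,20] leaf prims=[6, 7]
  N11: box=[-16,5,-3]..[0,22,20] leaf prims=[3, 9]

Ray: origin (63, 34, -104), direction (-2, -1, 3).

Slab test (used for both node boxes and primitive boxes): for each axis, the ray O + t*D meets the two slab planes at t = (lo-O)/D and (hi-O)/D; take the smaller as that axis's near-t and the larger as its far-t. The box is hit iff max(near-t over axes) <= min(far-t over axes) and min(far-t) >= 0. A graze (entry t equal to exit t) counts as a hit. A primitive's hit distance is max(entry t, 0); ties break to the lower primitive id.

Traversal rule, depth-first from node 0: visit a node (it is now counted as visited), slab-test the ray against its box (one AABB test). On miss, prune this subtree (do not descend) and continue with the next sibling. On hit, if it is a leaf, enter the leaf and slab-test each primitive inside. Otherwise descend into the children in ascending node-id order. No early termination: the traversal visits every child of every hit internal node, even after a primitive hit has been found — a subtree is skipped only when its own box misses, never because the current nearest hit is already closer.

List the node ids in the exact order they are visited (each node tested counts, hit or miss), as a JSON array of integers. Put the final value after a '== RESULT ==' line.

Trace the traversal:
N0 x:[25,41] y:[12,53] z:[28,124/3] -> hit [28,41], descend [4, 6, 8, 11]
  N4 x:[35,41] y:[30,38] z:[29,112/3] -> hit [35,112/3], descend [2, 5, 9]
    N2 x:[36,77/2] y:[35,38] z:[31,98/3] -> miss, prune
    N5 x:[71/2,41] y:[32,36] z:[106/3,112/3] -> hit [71/2,36] leaf, test {P2@t=36, P10(miss)}
    N9 x:[35,79/2] y:[30,35] z:[29,92/3] -> miss, prune
  N6 x:[26,59/2] y:[34,49] z:[121/3,124/3] -> miss, prune
  N8 x:[25,29] y:[28,53] z:[28,104/3] -> hit [28,29], descend [3, 7]
    N3 x:[25,27] y:[28,33] z:[28,104/3] -> miss, prune
    N7 x:[28,29] y:[47,53] z:[33,101/3] -> miss, prune
  N11 x:[63/2,79/2] y:[12,29] z:[101/3,124/3] -> miss, prune

order=[0, 4, 2, 5, 9, 6, 8, 3, 7, 11]  |boxes|=10  |leaves|=1  hit=P2

== RESULT ==
[0, 4, 2, 5, 9, 6, 8, 3, 7, 11]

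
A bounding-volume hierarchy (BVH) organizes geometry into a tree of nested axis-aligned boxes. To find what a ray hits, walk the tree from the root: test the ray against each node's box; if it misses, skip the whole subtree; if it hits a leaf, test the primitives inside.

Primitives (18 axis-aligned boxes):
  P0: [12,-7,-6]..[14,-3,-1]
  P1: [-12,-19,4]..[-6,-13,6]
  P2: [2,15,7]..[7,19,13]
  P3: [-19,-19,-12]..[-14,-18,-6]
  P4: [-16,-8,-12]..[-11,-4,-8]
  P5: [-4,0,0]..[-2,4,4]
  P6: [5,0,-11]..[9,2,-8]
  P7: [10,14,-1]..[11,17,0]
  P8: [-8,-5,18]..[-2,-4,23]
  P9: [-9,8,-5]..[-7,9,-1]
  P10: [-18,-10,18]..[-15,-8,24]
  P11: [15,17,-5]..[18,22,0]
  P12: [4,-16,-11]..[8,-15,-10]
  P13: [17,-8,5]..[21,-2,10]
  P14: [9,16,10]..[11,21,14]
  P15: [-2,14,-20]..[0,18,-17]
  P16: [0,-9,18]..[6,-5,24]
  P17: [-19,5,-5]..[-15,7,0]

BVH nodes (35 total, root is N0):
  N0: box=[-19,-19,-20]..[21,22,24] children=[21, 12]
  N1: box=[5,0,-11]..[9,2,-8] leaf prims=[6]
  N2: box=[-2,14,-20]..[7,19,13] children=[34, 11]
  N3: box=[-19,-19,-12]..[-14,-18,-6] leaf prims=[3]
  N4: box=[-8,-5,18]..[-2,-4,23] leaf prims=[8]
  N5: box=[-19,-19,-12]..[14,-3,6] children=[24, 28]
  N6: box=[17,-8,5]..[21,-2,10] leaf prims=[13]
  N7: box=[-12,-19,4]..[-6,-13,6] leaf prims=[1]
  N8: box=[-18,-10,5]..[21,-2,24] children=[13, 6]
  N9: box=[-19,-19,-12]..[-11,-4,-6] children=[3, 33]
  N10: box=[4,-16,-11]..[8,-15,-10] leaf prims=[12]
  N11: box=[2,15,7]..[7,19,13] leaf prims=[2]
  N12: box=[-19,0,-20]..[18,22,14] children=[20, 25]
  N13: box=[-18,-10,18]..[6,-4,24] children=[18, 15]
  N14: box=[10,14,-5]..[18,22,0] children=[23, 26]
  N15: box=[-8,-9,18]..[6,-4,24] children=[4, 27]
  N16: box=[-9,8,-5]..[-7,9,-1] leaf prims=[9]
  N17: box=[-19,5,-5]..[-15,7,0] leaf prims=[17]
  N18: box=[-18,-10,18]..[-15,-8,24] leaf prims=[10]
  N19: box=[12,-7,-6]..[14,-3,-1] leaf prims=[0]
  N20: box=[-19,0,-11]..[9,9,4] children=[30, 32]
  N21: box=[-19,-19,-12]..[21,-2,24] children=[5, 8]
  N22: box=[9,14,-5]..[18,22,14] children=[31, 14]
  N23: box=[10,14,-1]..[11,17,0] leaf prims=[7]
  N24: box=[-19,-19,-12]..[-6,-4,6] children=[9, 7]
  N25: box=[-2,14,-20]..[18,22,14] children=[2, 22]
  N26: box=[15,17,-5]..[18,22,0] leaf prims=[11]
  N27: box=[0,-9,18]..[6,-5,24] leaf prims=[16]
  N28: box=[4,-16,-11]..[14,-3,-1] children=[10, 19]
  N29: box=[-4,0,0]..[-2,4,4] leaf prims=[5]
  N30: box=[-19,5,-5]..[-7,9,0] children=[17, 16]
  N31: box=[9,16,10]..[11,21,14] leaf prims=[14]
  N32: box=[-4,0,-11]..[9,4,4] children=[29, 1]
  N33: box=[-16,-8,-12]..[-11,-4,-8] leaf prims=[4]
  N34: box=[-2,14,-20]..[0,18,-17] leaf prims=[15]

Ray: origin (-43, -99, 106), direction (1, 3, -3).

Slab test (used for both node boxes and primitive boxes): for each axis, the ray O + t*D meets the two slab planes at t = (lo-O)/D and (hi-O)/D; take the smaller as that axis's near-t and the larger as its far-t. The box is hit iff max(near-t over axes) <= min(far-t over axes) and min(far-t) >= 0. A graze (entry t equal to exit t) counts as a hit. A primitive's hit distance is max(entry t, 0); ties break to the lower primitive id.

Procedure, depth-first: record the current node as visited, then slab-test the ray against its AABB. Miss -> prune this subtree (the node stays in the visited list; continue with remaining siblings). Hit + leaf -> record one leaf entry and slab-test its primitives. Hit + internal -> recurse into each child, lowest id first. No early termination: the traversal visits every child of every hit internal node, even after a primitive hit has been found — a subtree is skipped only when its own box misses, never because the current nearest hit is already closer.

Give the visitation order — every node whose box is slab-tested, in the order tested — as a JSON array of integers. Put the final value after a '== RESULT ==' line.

Traverse from the root:
N0 x:[24,64] y:[80/3,121/3] z:[82/3,42] -> hit [82/3,121/3], descend [12, 21]
  N12 x:[24,61] y:[33,121/3] z:[92/3,42] -> hit [33,121/3], descend [20, 25]
    N20 x:[24,52] y:[33,36] z:[34,39] -> hit [34,36], descend [30, 32]
      N30 x:[24,36] y:[104/3,36] z:[106/3,37] -> hit [106/3,36], descend [16, 17]
        N16 x:[34,36] y:[107/3,36] z:[107/3,37] -> hit [107/3,36] leaf, test {P9@t=107/3}
        N17 x:[24,28] y:[104/3,106/3] z:[106/3,37] -> miss, prune
      N32 x:[39,52] y:[33,103/3] z:[34,39] -> miss, prune
    N25 x:[41,61] y:[113/3,121/3] z:[92/3,42] -> miss, prune
  N21 x:[24,64] y:[80/3,97/3] z:[82/3,118/3] -> hit [82/3,97/3], descend [5, 8]
    N5 x:[24,57] y:[80/3,32] z:[100/3,118/3] -> miss, prune
    N8 x:[25,64] y:[89/3,97/3] z:[82/3,101/3] -> hit [89/3,97/3], descend [6, 13]
      N6 x:[60,64] y:[91/3,97/3] z:[32,101/3] -> miss, prune
      N13 x:[25,49] y:[89/3,95/3] z:[82/3,88/3] -> miss, prune

13 AABB tests over nodes [0, 12, 20, 30, 16, 17, 32, 25, 21, 5, 8, 6, 13]; 1 leaf entered; closest P9.

== RESULT ==
[0, 12, 20, 30, 16, 17, 32, 25, 21, 5, 8, 6, 13]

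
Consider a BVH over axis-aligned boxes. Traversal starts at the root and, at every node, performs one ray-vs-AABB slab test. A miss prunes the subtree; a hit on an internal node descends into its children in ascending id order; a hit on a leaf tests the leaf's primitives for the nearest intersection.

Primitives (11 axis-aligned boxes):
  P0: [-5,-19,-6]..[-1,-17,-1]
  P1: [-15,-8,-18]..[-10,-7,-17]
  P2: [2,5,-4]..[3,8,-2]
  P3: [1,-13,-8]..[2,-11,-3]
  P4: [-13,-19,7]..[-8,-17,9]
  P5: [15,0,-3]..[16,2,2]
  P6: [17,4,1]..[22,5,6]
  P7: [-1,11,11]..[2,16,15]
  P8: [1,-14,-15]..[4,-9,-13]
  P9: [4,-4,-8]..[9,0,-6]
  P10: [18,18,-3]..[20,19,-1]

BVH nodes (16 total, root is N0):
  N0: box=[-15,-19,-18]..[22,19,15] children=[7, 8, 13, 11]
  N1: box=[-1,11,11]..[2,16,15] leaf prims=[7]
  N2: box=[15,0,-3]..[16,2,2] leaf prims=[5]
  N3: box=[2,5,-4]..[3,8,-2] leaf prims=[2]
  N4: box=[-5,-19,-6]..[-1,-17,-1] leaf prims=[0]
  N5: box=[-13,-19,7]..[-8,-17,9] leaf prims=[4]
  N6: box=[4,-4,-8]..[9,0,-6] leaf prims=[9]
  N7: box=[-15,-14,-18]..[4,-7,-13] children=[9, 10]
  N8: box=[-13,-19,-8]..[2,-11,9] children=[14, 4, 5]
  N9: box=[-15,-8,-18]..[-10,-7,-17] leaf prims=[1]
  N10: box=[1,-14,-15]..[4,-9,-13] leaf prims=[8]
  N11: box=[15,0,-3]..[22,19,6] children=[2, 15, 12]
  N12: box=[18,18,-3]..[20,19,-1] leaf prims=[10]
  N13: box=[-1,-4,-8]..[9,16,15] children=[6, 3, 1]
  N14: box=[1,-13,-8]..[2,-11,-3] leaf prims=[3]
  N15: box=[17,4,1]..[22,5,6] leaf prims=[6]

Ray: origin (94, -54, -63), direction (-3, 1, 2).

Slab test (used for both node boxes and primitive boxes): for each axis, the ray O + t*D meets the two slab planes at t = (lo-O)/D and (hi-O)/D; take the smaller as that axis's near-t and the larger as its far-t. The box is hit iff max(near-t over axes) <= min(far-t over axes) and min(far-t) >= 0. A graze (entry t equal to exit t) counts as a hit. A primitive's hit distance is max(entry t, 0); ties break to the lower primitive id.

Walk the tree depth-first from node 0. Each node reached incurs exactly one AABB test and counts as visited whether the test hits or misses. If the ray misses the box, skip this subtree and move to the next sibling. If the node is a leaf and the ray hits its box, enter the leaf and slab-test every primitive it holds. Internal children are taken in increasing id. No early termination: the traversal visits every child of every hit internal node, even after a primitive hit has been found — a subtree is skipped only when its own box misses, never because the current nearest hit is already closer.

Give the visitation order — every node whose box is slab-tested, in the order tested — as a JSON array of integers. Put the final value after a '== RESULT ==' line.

Trace the traversal:
N0 x:[24,109/3] y:[35,73] z:[45/2,39] -> hit [35,109/3], descend [7, 8, 11, 13]
  N7 x:[30,109/3] y:[40,47] z:[45/2,25] -> miss, prune
  N8 x:[92/3,107/3] y:[35,43] z:[55/2,36] -> hit [35,107/3], descend [4, 5, 14]
    N4 x:[95/3,33] y:[35,37] z:[57/2,31] -> miss, prune
    N5 x:[34,107/3] y:[35,37] z:[35,36] -> hit [35,107/3] leaf, test {P4@t=35}
    N14 x:[92/3,31] y:[41,43] z:[55/2,30] -> miss, prune
  N11 x:[24,79/3] y:[54,73] z:[30,69/2] -> miss, prune
  N13 x:[85/3,95/3] y:[50,70] z:[55/2,39] -> miss, prune

8 AABB tests over nodes [0, 7, 8, 4, 5, 14, 11, 13]; 1 leaf entered; closest P4.

== RESULT ==
[0, 7, 8, 4, 5, 14, 11, 13]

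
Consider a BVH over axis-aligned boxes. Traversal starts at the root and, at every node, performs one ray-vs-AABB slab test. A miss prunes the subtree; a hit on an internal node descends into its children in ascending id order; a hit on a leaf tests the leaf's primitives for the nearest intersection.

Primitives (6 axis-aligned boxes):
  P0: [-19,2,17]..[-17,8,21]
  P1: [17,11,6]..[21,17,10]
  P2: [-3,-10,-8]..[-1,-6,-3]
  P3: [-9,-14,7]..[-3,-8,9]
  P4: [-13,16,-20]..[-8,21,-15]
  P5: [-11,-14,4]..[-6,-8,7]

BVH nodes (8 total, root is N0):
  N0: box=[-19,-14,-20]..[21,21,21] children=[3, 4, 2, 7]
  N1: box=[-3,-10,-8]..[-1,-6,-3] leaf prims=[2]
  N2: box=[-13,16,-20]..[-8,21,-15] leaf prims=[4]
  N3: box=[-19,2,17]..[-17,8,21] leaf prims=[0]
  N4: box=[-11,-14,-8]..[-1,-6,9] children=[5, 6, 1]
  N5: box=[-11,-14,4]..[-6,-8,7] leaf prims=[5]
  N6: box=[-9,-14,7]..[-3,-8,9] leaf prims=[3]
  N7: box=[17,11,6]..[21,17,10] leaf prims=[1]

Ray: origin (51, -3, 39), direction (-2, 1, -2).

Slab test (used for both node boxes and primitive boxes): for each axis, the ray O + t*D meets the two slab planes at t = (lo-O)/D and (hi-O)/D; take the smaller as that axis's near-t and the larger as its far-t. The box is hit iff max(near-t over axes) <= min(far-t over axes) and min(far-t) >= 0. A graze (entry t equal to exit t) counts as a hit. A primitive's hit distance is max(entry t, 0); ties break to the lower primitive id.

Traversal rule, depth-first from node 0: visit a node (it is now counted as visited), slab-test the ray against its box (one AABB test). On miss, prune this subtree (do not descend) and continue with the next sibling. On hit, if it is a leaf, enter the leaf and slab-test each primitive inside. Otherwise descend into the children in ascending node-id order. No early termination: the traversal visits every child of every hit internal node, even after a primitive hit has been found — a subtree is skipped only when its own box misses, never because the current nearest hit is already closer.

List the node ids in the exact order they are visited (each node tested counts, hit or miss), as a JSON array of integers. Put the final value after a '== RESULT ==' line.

Trace the traversal:
N0 x:[15,35] y:[-11,24] z:[9,59/2] -> hit [15,24], descend [2, 3, 4, 7]
  N2 x:[59/2,32] y:[19,24] z:[27,59/2] -> miss, prune
  N3 x:[34,35] y:[5,11] z:[9,11] -> miss, prune
  N4 x:[26,31] y:[-11,-3] z:[15,47/2] -> miss, prune
  N7 x:[15,17] y:[14,20] z:[29/2,33/2] -> hit [15,33/2] leaf, test {P1@t=15}

Summary -> nodes [0, 2, 3, 4, 7]; box-tests=5; leaf-entries=1; first=P1

== RESULT ==
[0, 2, 3, 4, 7]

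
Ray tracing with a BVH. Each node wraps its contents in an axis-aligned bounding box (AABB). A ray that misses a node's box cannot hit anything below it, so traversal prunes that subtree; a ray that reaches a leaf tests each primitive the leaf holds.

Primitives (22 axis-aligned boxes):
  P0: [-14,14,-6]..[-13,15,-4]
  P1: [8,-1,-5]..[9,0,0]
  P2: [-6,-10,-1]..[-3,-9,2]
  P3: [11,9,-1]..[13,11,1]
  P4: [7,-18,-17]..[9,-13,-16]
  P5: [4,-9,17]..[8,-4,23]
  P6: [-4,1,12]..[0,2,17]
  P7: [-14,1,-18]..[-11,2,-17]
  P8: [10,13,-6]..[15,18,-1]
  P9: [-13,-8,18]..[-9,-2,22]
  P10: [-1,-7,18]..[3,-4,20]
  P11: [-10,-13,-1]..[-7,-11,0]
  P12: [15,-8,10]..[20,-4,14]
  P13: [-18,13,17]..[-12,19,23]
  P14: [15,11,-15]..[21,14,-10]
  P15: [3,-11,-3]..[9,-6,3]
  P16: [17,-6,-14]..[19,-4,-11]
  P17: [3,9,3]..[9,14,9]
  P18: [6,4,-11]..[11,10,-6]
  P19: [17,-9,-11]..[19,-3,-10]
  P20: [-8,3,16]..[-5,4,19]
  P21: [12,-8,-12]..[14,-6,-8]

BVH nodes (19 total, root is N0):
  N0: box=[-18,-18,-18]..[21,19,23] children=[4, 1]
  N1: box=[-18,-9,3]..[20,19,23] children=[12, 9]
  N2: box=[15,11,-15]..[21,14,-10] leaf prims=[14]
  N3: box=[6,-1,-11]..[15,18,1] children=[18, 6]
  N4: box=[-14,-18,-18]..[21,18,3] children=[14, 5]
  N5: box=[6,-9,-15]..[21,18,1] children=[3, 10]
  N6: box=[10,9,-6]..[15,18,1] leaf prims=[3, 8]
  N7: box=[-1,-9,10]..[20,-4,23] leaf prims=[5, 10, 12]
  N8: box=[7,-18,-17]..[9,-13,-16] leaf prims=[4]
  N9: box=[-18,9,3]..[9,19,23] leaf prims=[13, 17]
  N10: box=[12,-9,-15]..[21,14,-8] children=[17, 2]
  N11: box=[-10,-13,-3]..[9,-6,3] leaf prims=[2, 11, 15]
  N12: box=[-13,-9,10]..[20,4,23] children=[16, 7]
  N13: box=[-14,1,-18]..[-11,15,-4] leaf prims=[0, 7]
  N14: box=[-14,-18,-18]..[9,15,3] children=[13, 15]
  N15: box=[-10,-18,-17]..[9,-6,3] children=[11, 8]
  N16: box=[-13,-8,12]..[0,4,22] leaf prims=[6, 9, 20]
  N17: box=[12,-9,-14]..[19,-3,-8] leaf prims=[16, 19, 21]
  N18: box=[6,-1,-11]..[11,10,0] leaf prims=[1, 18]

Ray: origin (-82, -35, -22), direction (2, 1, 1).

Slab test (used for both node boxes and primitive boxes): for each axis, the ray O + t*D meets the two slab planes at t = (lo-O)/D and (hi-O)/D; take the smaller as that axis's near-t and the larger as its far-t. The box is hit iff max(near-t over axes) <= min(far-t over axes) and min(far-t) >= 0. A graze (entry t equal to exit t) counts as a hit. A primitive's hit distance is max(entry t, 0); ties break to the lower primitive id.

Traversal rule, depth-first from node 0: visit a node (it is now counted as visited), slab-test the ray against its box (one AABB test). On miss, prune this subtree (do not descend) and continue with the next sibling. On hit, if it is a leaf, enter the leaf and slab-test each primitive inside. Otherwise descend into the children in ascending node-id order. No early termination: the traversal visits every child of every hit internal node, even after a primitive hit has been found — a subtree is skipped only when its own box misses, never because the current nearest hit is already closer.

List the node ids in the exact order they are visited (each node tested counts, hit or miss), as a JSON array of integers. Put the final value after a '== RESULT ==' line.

Walk:
N0 x:[32,103/2] y:[17,54] z:[4,45] -> hit [32,45], descend [1, 4]
  N1 x:[32,51] y:[26,54] z:[25,45] -> hit [32,45], descend [9, 12]
    N9 x:[32,91/2] y:[44,54] z:[25,45] -> hit [44,45] leaf, test {P13(miss), P17(miss)}
    N12 x:[69/2,51] y:[26,39] z:[32,45] -> hit [69/2,39], descend [7, 16]
      N7 x:[81/2,51] y:[26,31] z:[32,45] -> miss, prune
      N16 x:[69/2,41] y:[27,39] z:[34,44] -> hit [69/2,39] leaf, test {P6(miss), P9(miss), P20@t=38}
  N4 x:[34,103/2] y:[17,53] z:[4,25] -> miss, prune

7 AABB tests over nodes [0, 1, 9, 12, 7, 16, 4]; 2 leaves entered; closest P20.

== RESULT ==
[0, 1, 9, 12, 7, 16, 4]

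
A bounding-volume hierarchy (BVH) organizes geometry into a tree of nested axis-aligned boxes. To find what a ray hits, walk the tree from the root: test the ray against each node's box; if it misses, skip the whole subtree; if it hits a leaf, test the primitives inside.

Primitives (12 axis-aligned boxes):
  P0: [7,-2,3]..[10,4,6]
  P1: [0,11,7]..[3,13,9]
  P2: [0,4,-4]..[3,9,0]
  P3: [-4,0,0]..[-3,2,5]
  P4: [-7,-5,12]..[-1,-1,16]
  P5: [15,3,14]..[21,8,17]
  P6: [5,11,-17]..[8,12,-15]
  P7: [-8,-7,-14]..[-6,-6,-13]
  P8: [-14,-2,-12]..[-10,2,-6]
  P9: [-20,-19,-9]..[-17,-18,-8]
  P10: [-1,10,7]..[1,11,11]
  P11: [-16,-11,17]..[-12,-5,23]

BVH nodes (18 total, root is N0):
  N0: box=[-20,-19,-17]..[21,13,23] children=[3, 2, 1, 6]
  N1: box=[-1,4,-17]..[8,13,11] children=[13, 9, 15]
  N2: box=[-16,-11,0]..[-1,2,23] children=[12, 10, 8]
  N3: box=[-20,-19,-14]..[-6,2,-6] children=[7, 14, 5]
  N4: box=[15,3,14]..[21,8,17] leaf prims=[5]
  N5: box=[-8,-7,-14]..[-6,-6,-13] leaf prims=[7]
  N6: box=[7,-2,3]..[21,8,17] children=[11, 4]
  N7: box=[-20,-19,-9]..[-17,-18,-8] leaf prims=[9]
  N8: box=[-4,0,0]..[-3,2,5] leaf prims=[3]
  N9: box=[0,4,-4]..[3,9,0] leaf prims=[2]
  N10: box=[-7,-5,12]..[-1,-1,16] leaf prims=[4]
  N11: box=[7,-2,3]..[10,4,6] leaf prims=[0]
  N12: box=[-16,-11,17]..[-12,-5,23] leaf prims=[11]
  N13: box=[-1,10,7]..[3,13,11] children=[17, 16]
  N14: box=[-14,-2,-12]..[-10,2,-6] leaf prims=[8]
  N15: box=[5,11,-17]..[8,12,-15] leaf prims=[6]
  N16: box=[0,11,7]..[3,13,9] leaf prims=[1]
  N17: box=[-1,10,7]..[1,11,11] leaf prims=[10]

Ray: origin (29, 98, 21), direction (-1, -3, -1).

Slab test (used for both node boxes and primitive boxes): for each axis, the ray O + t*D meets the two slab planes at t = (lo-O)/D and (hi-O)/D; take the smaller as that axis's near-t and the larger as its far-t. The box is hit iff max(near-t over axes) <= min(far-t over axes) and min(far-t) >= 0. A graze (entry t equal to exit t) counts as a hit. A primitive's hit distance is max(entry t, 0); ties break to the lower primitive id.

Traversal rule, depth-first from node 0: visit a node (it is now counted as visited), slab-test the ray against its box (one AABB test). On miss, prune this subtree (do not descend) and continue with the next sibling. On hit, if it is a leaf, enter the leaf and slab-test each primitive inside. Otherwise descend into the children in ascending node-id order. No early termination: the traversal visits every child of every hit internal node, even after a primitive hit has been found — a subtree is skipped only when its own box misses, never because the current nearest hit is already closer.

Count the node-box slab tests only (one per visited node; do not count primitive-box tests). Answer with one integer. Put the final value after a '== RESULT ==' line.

Trace the traversal:
N0 x:[8,49] y:[85/3,39] z:[-2,38] -> hit [85/3,38], descend [1, 2, 3, 6]
  N1 x:[21,30] y:[85/3,94/3] z:[10,38] -> hit [85/3,30], descend [9, 13, 15]
    N9 x:[26,29] y:[89/3,94/3] z:[21,25] -> miss, prune
    N13 x:[26,30] y:[85/3,88/3] z:[10,14] -> miss, prune
    N15 x:[21,24] y:[86/3,29] z:[36,38] -> miss, prune
  N2 x:[30,45] y:[32,109/3] z:[-2,21] -> miss, prune
  N3 x:[35,49] y:[32,39] z:[27,35] -> hit [35,35], descend [5, 7, 14]
    N5 x:[35,37] y:[104/3,35] z:[34,35] -> hit [35,35] leaf, test {P7@t=35}
    N7 x:[46,49] y:[116/3,39] z:[29,30] -> miss, prune
    N14 x:[39,43] y:[32,100/3] z:[27,33] -> miss, prune
  N6 x:[8,22] y:[30,100/3] z:[4,18] -> miss, prune

11 AABB tests over nodes [0, 1, 9, 13, 15, 2, 3, 5, 7, 14, 6]; 1 leaf entered; closest P7.

== RESULT ==
11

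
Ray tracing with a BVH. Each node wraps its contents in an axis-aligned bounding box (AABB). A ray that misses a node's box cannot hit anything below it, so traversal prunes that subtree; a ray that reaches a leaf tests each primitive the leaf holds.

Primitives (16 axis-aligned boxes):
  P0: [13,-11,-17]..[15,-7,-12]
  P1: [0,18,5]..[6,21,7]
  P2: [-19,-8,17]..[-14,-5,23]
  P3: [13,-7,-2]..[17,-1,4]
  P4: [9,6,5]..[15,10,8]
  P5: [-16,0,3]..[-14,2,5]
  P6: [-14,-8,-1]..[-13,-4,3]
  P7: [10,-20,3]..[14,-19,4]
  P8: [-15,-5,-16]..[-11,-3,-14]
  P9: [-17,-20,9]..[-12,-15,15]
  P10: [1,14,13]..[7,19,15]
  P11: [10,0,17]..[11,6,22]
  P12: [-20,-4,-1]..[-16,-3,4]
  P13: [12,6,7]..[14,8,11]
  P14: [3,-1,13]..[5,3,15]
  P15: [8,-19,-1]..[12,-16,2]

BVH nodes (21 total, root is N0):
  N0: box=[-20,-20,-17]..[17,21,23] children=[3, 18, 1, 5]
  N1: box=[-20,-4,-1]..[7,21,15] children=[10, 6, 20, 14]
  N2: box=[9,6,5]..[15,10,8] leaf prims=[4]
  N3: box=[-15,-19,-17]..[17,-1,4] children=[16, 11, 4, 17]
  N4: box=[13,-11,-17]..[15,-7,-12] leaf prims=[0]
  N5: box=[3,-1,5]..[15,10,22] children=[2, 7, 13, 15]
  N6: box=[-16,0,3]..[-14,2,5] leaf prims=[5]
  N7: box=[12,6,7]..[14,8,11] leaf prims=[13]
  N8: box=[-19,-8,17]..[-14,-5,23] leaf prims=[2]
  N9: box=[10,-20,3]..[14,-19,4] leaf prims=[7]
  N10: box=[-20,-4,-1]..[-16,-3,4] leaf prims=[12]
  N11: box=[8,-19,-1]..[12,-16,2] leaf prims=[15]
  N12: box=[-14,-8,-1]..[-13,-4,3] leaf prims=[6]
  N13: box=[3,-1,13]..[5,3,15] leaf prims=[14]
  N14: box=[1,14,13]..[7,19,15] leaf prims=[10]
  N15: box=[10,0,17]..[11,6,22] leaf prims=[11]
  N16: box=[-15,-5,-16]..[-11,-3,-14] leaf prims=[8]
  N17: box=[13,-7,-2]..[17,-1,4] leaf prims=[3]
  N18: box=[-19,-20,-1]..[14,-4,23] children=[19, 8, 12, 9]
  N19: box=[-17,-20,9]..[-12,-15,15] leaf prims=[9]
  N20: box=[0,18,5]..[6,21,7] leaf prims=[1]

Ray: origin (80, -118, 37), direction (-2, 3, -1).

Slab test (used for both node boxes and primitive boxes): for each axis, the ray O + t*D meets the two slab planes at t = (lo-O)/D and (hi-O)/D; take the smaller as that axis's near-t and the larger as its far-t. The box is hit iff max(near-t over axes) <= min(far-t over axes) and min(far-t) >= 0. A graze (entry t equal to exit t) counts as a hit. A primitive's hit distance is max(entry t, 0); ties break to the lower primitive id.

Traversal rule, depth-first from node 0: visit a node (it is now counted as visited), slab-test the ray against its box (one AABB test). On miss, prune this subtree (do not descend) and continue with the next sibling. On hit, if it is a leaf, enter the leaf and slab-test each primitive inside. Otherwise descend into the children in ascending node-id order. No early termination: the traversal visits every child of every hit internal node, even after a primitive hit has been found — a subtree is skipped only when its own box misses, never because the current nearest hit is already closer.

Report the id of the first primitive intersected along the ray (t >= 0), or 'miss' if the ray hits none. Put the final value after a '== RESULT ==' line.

Traverse from the root:
N0 x:[63/2,50] y:[98/3,139/3] z:[14,54] -> hit [98/3,139/3], descend [1, 3, 5, 18]
  N1 x:[73/2,50] y:[38,139/3] z:[22,38] -> hit [38,38], descend [6, 10, 14, 20]
    N6 x:[47,48] y:[118/3,40] z:[32,34] -> miss, prune
    N10 x:[48,50] y:[38,115/3] z:[33,38] -> miss, prune
    N14 x:[73/2,79/2] y:[44,137/3] z:[22,24] -> miss, prune
    N20 x:[37,40] y:[136/3,139/3] z:[30,32] -> miss, prune
  N3 x:[63/2,95/2] y:[33,39] z:[33,54] -> hit [33,39], descend [4, 11, 16, 17]
    N4 x:[65/2,67/2] y:[107/3,37] z:[49,54] -> miss, prune
    N11 x:[34,36] y:[33,34] z:[35,38] -> miss, prune
    N16 x:[91/2,95/2] y:[113/3,115/3] z:[51,53] -> miss, prune
    N17 x:[63/2,67/2] y:[37,39] z:[33,39] -> miss, prune
  N5 x:[65/2,77/2] y:[39,128/3] z:[15,32] -> miss, prune
  N18 x:[33,99/2] y:[98/3,38] z:[14,38] -> hit [33,38], descend [8, 9, 12, 19]
    N8 x:[47,99/2] y:[110/3,113/3] z:[14,20] -> miss, prune
    N9 x:[33,35] y:[98/3,33] z:[33,34] -> hit [33,33] leaf, test {P7@t=33}
    N12 x:[93/2,47] y:[110/3,38] z:[34,38] -> miss, prune
    N19 x:[46,97/2] y:[98/3,103/3] z:[22,28] -> miss, prune

order=[0, 1, 6, 10, 14, 20, 3, 4, 11, 16, 17, 5, 18, 8, 9, 12, 19]  |boxes|=17  |leaves|=1  hit=P7

== RESULT ==
7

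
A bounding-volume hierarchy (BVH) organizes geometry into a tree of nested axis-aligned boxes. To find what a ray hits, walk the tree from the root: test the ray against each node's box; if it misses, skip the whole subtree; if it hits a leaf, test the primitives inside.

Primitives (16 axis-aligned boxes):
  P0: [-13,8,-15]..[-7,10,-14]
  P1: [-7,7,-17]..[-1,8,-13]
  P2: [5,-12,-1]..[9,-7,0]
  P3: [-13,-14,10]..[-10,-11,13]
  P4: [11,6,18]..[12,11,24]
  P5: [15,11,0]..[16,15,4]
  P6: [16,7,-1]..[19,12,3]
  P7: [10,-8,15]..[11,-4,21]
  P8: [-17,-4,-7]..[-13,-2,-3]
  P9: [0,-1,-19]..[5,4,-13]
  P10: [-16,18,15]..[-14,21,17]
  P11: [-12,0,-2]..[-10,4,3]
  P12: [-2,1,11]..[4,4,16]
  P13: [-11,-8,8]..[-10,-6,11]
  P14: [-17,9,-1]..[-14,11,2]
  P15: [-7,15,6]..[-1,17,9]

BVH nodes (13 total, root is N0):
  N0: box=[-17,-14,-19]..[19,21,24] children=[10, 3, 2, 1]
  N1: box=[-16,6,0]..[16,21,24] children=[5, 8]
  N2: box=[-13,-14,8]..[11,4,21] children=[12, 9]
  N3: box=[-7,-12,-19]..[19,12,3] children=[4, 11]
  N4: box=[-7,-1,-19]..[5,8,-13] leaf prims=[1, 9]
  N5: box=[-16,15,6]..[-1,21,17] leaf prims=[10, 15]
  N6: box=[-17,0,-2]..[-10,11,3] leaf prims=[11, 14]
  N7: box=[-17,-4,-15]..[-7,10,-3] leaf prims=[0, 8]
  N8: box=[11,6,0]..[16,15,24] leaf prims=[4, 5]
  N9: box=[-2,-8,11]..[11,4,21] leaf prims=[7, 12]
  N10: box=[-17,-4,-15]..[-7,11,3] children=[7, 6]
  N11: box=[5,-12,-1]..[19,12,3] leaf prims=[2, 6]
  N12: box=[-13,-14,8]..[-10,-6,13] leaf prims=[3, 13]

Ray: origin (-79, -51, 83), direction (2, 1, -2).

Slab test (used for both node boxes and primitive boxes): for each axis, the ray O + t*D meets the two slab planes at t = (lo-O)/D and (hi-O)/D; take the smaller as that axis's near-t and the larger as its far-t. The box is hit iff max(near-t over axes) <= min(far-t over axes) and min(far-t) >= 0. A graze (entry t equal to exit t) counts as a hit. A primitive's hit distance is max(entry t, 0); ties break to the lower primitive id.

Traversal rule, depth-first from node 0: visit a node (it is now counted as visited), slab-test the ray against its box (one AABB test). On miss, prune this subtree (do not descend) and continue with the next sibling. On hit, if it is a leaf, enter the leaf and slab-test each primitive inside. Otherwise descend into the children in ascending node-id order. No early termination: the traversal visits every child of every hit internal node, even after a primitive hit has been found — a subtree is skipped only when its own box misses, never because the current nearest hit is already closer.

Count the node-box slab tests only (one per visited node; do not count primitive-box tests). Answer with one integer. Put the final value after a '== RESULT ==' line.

Walk:
N0 x:[31,49] y:[37,72] z:[59/2,51] -> hit [37,49], descend [1, 2, 3, 10]
  N1 x:[63/2,95/2] y:[57,72] z:[59/2,83/2] -> miss, prune
  N2 x:[33,45] y:[37,55] z:[31,75/2] -> hit [37,75/2], descend [9, 12]
    N9 x:[77/2,45] y:[43,55] z:[31,36] -> miss, prune
    N12 x:[33,69/2] y:[37,45] z:[35,75/2] -> miss, prune
  N3 x:[36,49] y:[39,63] z:[40,51] -> hit [40,49], descend [4, 11]
    N4 x:[36,42] y:[50,59] z:[48,51] -> miss, prune
    N11 x:[42,49] y:[39,63] z:[40,42] -> hit [42,42] leaf, test {P2@t=42, P6(miss)}
  N10 x:[31,36] y:[47,62] z:[40,49] -> miss, prune

9 AABB tests over nodes [0, 1, 2, 9, 12, 3, 4, 11, 10]; 1 leaf entered; closest P2.

== RESULT ==
9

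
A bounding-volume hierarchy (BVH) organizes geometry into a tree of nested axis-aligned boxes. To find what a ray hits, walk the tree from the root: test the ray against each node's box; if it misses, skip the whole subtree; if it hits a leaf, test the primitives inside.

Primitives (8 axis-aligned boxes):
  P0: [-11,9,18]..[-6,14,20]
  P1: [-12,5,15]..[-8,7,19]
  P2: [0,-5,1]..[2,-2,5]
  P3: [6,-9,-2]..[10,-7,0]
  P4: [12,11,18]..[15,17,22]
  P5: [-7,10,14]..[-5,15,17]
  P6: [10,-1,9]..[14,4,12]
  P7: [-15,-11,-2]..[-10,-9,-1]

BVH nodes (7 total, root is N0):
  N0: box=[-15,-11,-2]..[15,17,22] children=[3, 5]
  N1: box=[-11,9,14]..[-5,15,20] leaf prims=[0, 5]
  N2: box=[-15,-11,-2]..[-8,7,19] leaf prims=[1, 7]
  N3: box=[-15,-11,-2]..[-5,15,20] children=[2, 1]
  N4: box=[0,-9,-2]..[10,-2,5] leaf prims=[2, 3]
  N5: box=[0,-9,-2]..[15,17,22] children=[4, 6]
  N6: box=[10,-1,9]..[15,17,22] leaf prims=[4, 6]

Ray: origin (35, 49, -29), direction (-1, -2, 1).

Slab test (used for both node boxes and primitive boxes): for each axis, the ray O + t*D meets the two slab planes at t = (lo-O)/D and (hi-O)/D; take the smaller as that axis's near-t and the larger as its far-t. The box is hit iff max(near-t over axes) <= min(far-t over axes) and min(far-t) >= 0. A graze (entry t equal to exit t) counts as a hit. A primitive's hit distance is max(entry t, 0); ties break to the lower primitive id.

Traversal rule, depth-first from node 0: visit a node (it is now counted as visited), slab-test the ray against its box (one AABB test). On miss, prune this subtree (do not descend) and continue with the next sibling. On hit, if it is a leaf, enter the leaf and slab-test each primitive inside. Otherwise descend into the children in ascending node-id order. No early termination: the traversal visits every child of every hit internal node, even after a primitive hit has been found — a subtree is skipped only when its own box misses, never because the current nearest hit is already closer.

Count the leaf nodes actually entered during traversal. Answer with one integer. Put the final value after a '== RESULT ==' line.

Trace the traversal:
N0 x:[20,50] y:[16,30] z:[27,51] -> hit [27,30], descend [3, 5]
  N3 x:[40,50] y:[17,30] z:[27,49] -> miss, prune
  N5 x:[20,35] y:[16,29] z:[27,51] -> hit [27,29], descend [4, 6]
    N4 x:[25,35] y:[51/2,29] z:[27,34] -> hit [27,29] leaf, test {P2(miss), P3@t=28}
    N6 x:[20,25] y:[16,25] z:[38,51] -> miss, prune

Visited [0, 3, 5, 4, 6]. Tests: 5 box, 1 leaf. Nearest: P3.

== RESULT ==
1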